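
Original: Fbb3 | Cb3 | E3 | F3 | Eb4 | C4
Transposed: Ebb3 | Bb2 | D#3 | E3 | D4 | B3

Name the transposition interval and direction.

down a minor second

Take the first pair: Fbb3 → Ebb3. F to E spans 2 letter names, so the interval is some kind of second.
Ebb3 to Fbb3 is 1 semitone, which makes it a minor second; the second version is lower, so the direction is down.
Checking another pair — C4 → B3 — gives the same interval.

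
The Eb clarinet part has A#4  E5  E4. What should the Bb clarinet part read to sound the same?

D#5 A5 A4

First find concert pitch: the Eb clarinet sounds a minor third above written, so A#4 E5 E4 sounds C#5 G5 G4.
Then write for Bb clarinet: it sounds a major second below written, so the part must be a major second above concert.
C#5 → D#5
G5 → A5
G4 → A4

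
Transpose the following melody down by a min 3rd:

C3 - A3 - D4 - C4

A2 F#3 B3 A3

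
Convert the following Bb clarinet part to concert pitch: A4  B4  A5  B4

Written C4 on the Bb clarinet sounds as Bb3, a major second lower; apply that shift to every note.
A4 becomes G4
B4 becomes A4
A5 becomes G5
B4 becomes A4

G4 A4 G5 A4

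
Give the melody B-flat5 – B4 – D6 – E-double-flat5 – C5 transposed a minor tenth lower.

G4 G#3 B4 Cb4 A3

Bb5: a tenth down reaches G, and 15 semitones makes it G4.
B4: a tenth down reaches G, and 15 semitones makes it G#3.
A minor tenth down from D6 gives B4.
A minor tenth down from Ebb5 gives Cb4.
A minor tenth down from C5 gives A3.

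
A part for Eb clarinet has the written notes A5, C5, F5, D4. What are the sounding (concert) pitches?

C6 Eb5 Ab5 F4

The Eb clarinet sounds a minor third above written, so transpose each written note up a minor third.
A5 becomes C6
C5 becomes Eb5
F5 becomes Ab5
D4 becomes F4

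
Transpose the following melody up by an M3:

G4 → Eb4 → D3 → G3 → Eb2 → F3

B4 G4 F#3 B3 G2 A3

G4 -> B4
Eb4 -> G4
D3 -> F#3
G3 -> B3
Eb2 -> G2
F3 -> A3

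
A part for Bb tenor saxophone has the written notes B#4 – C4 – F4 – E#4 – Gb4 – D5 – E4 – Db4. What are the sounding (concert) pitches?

A#3 Bb2 Eb3 D#3 Fb3 C4 D3 Cb3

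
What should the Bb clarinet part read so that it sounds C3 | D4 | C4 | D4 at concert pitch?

D3 E4 D4 E4

The Bb clarinet sounds a major second below written, so the written part must be a major second above concert — transpose each note up.
C3 to D3
D4 to E4
C4 to D4
D4 to E4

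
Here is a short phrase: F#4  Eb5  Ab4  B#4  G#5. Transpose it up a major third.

A#4 G5 C5 D##5 B#5

F#4 -> A#4
Eb5 -> G5
Ab4 -> C5
B#4 -> D##5
G#5 -> B#5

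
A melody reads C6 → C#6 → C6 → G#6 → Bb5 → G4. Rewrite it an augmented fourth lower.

Gb5 G5 Gb5 D6 Fb5 Db4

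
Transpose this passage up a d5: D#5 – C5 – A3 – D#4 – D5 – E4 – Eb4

A5 Gb5 Eb4 A4 Ab5 Bb4 Bbb4

D#5: a fifth up reaches A, and 6 semitones makes it A5.
C5 up a diminished fifth is Gb5.
A diminished fifth up from A3 gives Eb4.
D#4 up a diminished fifth is A4.
A diminished fifth up from D5 gives Ab5.
A diminished fifth up from E4 gives Bb4.
A diminished fifth up from Eb4 gives Bbb4.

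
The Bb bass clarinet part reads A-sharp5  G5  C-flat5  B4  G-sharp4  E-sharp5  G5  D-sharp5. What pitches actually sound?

The Bb bass clarinet sounds a major ninth below written, so transpose each written note down a major ninth.
A#5 to G#4
G5 to F4
Cb5 to Bbb3
B4 to A3
G#4 to F#3
E#5 to D#4
G5 to F4
D#5 to C#4

G#4 F4 Bbb3 A3 F#3 D#4 F4 C#4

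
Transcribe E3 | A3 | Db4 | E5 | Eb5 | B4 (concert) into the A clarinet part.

G3 C4 Fb4 G5 Gb5 D5

The A clarinet sounds a minor third below written, so the written part must be a minor third above concert — transpose each note up.
E3 becomes G3
A3 becomes C4
Db4 becomes Fb4
E5 becomes G5
Eb5 becomes Gb5
B4 becomes D5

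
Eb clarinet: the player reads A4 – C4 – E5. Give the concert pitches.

C5 Eb4 G5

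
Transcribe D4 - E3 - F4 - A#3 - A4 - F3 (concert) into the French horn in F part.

Written C4 sounds as F3 on the French horn in F, so concert pitches are written a perfect fifth up.
D4 to A4
E3 to B3
F4 to C5
A#3 to E#4
A4 to E5
F3 to C4

A4 B3 C5 E#4 E5 C4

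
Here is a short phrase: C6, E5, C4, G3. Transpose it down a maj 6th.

Eb5 G4 Eb3 Bb2

C6 -> Eb5
E5 -> G4
C4 -> Eb3
G3 -> Bb2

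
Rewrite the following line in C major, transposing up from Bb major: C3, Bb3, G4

D3 C4 A4

From Bb up to C is a major second; apply that to each pitch.
C3 → D3
Bb3 → C4
G4 → A4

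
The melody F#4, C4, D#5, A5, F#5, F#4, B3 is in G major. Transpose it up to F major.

E5 Bb4 C#6 G6 E6 E5 A4

G major to F major up is a minor seventh, so every note moves up by that interval.
F#4 → E5
C4 → Bb4
D#5 → C#6
A5 → G6
F#5 → E6
F#4 → E5
B3 → A4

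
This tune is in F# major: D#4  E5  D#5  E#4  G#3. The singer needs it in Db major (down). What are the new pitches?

Bb3 Cb5 Bb4 C4 Eb3

From F# down to Db is an augmented third; apply that to each pitch.
D#4 gives Bb3
E5 gives Cb5
D#5 gives Bb4
E#4 gives C4
G#3 gives Eb3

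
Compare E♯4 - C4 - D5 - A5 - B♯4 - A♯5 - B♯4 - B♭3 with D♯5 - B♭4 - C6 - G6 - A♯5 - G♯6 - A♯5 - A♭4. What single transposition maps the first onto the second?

From E#4 to D#5 is 7 letter names — a seventh of some quality.
E#4 to D#5 is 10 semitones, which makes it a minor seventh; the second version is higher, so the direction is up.
Checking another pair — Bb3 → Ab4 — gives the same interval.

up a minor seventh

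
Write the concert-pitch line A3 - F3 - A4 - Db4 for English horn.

Written C4 sounds as F3 on the English horn, so concert pitches are written a perfect fifth up.
A3 to E4
F3 to C4
A4 to E5
Db4 to Ab4

E4 C4 E5 Ab4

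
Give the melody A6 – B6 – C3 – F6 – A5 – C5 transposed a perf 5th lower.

D6 E6 F2 Bb5 D5 F4

A6 → D6
B6 → E6
C3 → F2
F6 → Bb5
A5 → D5
C5 → F4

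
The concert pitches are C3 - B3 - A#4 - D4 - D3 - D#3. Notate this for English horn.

G3 F#4 E#5 A4 A3 A#3

Written C4 sounds as F3 on the English horn, so concert pitches are written a perfect fifth up.
C3 becomes G3
B3 becomes F#4
A#4 becomes E#5
D4 becomes A4
D3 becomes A3
D#3 becomes A#3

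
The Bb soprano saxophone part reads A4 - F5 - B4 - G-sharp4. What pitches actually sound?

The Bb soprano saxophone sounds a major second below written, so transpose each written note down a major second.
A4 → G4
F5 → Eb5
B4 → A4
G#4 → F#4

G4 Eb5 A4 F#4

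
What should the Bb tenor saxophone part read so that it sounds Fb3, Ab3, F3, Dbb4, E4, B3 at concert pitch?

Gb4 Bb4 G4 Ebb5 F#5 C#5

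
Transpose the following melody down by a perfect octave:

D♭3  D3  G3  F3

Db2 D2 G2 F2

Db3 down a perfect octave is Db2.
D3 down a perfect octave is D2.
G3: an octave down reaches G, and 12 semitones makes it G2.
F3 down a perfect octave is F2.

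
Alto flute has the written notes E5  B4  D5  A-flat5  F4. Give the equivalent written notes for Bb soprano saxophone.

First find concert pitch: the alto flute sounds a perfect fourth below written, so E5 B4 D5 A-flat5 F4 sounds B4 F#4 A4 Eb5 C4.
Then write for Bb soprano saxophone: it sounds a major second below written, so the part must be a major second above concert.
B4 → C#5
F#4 → G#4
A4 → B4
Eb5 → F5
C4 → D4

C#5 G#4 B4 F5 D4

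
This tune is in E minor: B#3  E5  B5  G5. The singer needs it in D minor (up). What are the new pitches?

A#4 D6 A6 F6

E minor to D minor up is a minor seventh, so every note moves up by that interval.
B#3 → A#4
E5 → D6
B5 → A6
G5 → F6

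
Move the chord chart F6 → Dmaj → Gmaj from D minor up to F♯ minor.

A6 F#maj Bmaj

D minor up to F♯ minor is a major third; each chord root moves by that interval while the quality stays the same.
F6: root F up a major third → A, giving A6.
Dmaj: root D up a major third → F#, giving F#maj.
Gmaj: root G up a major third → B, giving Bmaj.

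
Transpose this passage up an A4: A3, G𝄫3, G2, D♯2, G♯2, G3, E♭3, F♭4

A3 becomes D#4
Gbb3 becomes Cb4
G2 becomes C#3
D#2 becomes G##2
G#2 becomes C##3
G3 becomes C#4
Eb3 becomes A3
Fb4 becomes Bb4

D#4 Cb4 C#3 G##2 C##3 C#4 A3 Bb4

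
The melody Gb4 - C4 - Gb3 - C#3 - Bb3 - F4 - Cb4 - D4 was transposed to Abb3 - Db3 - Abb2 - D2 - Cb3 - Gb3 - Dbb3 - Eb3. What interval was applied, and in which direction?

From Gb4 to Abb3 is 7 letter names — a seventh of some quality.
Abb3 to Gb4 is 11 semitones, which makes it a major seventh; the second version is lower, so the direction is down.
Checking another pair — D4 → Eb3 — gives the same interval.

down a major seventh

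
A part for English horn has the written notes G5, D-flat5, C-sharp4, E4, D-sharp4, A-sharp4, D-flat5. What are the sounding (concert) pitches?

The English horn sounds a perfect fifth below written, so transpose each written note down a perfect fifth.
G5 gives C5
Db5 gives Gb4
C#4 gives F#3
E4 gives A3
D#4 gives G#3
A#4 gives D#4
Db5 gives Gb4

C5 Gb4 F#3 A3 G#3 D#4 Gb4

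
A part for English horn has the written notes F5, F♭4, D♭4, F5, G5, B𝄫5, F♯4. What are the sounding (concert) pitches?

Bb4 Bbb3 Gb3 Bb4 C5 Ebb5 B3

The English horn sounds a perfect fifth below written, so transpose each written note down a perfect fifth.
F5 → Bb4
Fb4 → Bbb3
Db4 → Gb3
F5 → Bb4
G5 → C5
Bbb5 → Ebb5
F#4 → B3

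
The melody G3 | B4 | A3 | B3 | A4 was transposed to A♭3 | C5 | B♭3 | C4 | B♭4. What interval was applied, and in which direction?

up a minor second

Take the first pair: G3 → Ab3. G to A spans 2 letter names, so the interval is some kind of second.
G3 to Ab3 is 1 semitone, which makes it a minor second; the second version is higher, so the direction is up.
Checking another pair — A4 → Bb4 — gives the same interval.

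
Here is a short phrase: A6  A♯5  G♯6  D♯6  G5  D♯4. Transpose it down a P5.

D6 D#5 C#6 G#5 C5 G#3

A6 -> D6
A#5 -> D#5
G#6 -> C#6
D#6 -> G#5
G5 -> C5
D#4 -> G#3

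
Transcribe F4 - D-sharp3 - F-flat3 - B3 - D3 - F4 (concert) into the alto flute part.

Bb4 G#3 Bbb3 E4 G3 Bb4

Written C4 sounds as G3 on the alto flute, so concert pitches are written a perfect fourth up.
F4 becomes Bb4
D#3 becomes G#3
Fb3 becomes Bbb3
B3 becomes E4
D3 becomes G3
F4 becomes Bb4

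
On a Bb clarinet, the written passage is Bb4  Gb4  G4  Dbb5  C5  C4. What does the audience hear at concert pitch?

Ab4 Fb4 F4 Cbb5 Bb4 Bb3

Written C4 on the Bb clarinet sounds as Bb3, a major second lower; apply that shift to every note.
Bb4 becomes Ab4
Gb4 becomes Fb4
G4 becomes F4
Dbb5 becomes Cbb5
C5 becomes Bb4
C4 becomes Bb3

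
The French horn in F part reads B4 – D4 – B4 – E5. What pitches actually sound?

E4 G3 E4 A4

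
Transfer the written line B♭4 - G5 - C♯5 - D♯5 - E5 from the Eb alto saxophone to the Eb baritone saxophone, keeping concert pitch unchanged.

Bb5 G6 C#6 D#6 E6

First find concert pitch: the Eb alto saxophone sounds a major sixth below written, so B♭4 G5 C♯5 D♯5 E5 sounds Db4 Bb4 E4 F#4 G4.
Then write for Eb baritone saxophone: it sounds a major thirteenth below written, so the part must be a major thirteenth above concert.
Db4 → Bb5
Bb4 → G6
E4 → C#6
F#4 → D#6
G4 → E6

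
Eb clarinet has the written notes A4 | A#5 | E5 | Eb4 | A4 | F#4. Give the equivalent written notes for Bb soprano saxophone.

First find concert pitch: the Eb clarinet sounds a minor third above written, so A4 A#5 E5 Eb4 A4 F#4 sounds C5 C#6 G5 Gb4 C5 A4.
Then write for Bb soprano saxophone: it sounds a major second below written, so the part must be a major second above concert.
C5 → D5
C#6 → D#6
G5 → A5
Gb4 → Ab4
C5 → D5
A4 → B4

D5 D#6 A5 Ab4 D5 B4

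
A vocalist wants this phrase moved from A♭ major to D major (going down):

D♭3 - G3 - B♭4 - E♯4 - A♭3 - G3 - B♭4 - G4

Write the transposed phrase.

G2 C#3 E4 A##3 D3 C#3 E4 C#4

From A♭ down to D is a diminished fifth; apply that to each pitch.
Db3 gives G2
G3 gives C#3
Bb4 gives E4
E#4 gives A##3
Ab3 gives D3
G3 gives C#3
Bb4 gives E4
G4 gives C#4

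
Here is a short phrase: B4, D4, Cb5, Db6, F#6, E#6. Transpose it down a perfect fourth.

F#4 A3 Gb4 Ab5 C#6 B#5

B4 gives F#4
D4 gives A3
Cb5 gives Gb4
Db6 gives Ab5
F#6 gives C#6
E#6 gives B#5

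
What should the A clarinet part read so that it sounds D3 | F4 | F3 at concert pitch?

Written C4 sounds as A3 on the A clarinet, so concert pitches are written a minor third up.
D3 gives F3
F4 gives Ab4
F3 gives Ab3

F3 Ab4 Ab3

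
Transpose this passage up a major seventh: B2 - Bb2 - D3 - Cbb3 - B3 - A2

B2 → A#3
Bb2 → A3
D3 → C#4
Cbb3 → Bbb3
B3 → A#4
A2 → G#3

A#3 A3 C#4 Bbb3 A#4 G#3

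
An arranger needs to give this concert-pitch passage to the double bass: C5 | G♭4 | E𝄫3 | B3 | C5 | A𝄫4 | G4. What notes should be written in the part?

C6 Gb5 Ebb4 B4 C6 Abb5 G5

The double bass sounds a perfect octave below written, so the written part must be a perfect octave above concert — transpose each note up.
C5 -> C6
Gb4 -> Gb5
Ebb3 -> Ebb4
B3 -> B4
C5 -> C6
Abb4 -> Abb5
G4 -> G5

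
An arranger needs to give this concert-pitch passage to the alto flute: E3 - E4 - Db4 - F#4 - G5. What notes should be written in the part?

Written C4 sounds as G3 on the alto flute, so concert pitches are written a perfect fourth up.
E3 gives A3
E4 gives A4
Db4 gives Gb4
F#4 gives B4
G5 gives C6

A3 A4 Gb4 B4 C6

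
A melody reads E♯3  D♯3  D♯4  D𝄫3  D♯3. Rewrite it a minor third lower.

C##3 B#2 B#3 Bbb2 B#2

A minor third down from E#3 gives C##3.
D#3: a third down reaches B, and 3 semitones makes it B#2.
A minor third down from D#4 gives B#3.
Dbb3 down a minor third is Bbb2.
A minor third down from D#3 gives B#2.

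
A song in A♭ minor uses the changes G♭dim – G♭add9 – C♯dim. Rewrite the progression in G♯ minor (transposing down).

F#dim F#add9 B##dim

A♭ minor down to G♯ minor is a diminished second; each chord root moves by that interval while the quality stays the same.
G♭dim: root G♭ down a diminished second → F#, giving F#dim.
G♭add9: root G♭ down a diminished second → F#, giving F#add9.
C♯dim: root C♯ down a diminished second → B##, giving B##dim.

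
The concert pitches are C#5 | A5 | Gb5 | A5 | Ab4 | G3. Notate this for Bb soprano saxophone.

D#5 B5 Ab5 B5 Bb4 A3

Written C4 sounds as Bb3 on the Bb soprano saxophone, so concert pitches are written a major second up.
C#5 → D#5
A5 → B5
Gb5 → Ab5
A5 → B5
Ab4 → Bb4
G3 → A3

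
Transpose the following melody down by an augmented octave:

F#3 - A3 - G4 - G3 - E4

F#3: an octave down reaches F, and 13 semitones makes it F2.
A3 down an augmented octave is Ab2.
G4 down an augmented octave is Gb3.
An augmented octave down from G3 gives Gb2.
E4 down an augmented octave is Eb3.

F2 Ab2 Gb3 Gb2 Eb3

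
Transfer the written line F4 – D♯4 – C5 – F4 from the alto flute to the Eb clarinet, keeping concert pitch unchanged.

A3 F##3 E4 A3

First find concert pitch: the alto flute sounds a perfect fourth below written, so F4 D♯4 C5 F4 sounds C4 A#3 G4 C4.
Then write for Eb clarinet: it sounds a minor third above written, so the part must be a minor third below concert.
C4 → A3
A#3 → F##3
G4 → E4
C4 → A3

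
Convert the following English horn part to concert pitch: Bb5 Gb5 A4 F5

Eb5 Cb5 D4 Bb4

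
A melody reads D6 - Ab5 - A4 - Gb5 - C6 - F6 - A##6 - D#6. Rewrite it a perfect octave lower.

D5 Ab4 A3 Gb4 C5 F5 A##5 D#5

D6 to D5
Ab5 to Ab4
A4 to A3
Gb5 to Gb4
C6 to C5
F6 to F5
A##6 to A##5
D#6 to D#5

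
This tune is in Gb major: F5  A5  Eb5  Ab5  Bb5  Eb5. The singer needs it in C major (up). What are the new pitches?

Gb major to C major up is an augmented fourth, so every note moves up by that interval.
F5 gives B5
A5 gives D#6
Eb5 gives A5
Ab5 gives D6
Bb5 gives E6
Eb5 gives A5

B5 D#6 A5 D6 E6 A5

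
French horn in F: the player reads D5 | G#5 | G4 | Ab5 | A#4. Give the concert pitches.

Written C4 on the French horn in F sounds as F3, a perfect fifth lower; apply that shift to every note.
D5 gives G4
G#5 gives C#5
G4 gives C4
Ab5 gives Db5
A#4 gives D#4

G4 C#5 C4 Db5 D#4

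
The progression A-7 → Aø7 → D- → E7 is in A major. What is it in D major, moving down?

D-7 Dø7 G- A7

A major down to D major is a perfect fifth; each chord root moves by that interval while the quality stays the same.
A-7: root A down a perfect fifth → D, giving D-7.
Aø7: root A down a perfect fifth → D, giving Dø7.
D-: root D down a perfect fifth → G, giving G-.
E7: root E down a perfect fifth → A, giving A7.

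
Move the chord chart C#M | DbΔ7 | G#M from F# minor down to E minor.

BM CbΔ7 F#M

F# minor down to E minor is a major second; each chord root moves by that interval while the quality stays the same.
C#M: root C# down a major second → B, giving BM.
DbΔ7: root Db down a major second → Cb, giving CbΔ7.
G#M: root G# down a major second → F#, giving F#M.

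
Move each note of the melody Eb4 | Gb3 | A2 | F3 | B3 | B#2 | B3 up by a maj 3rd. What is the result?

G4 Bb3 C#3 A3 D#4 D##3 D#4

A major third up from Eb4 gives G4.
Gb3: a third up reaches B, and 4 semitones makes it Bb3.
A major third up from A2 gives C#3.
F3 up a major third is A3.
B3 up a major third is D#4.
A major third up from B#2 gives D##3.
A major third up from B3 gives D#4.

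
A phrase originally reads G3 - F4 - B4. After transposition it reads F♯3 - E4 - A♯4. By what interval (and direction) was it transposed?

From G3 to F#3 is 2 letter names — a second of some quality.
F#3 to G3 is 1 semitone, which makes it a minor second; the second version is lower, so the direction is down.
Checking another pair — B4 → A#4 — gives the same interval.

down a minor second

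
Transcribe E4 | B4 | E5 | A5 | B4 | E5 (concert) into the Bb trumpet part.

The Bb trumpet sounds a major second below written, so the written part must be a major second above concert — transpose each note up.
E4 -> F#4
B4 -> C#5
E5 -> F#5
A5 -> B5
B4 -> C#5
E5 -> F#5

F#4 C#5 F#5 B5 C#5 F#5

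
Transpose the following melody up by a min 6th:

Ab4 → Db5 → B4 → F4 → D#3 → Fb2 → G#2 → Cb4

Ab4: a sixth up reaches F, and 8 semitones makes it Fb5.
Db5: a sixth up reaches B, and 8 semitones makes it Bbb5.
A minor sixth up from B4 gives G5.
F4 up a minor sixth is Db5.
A minor sixth up from D#3 gives B3.
A minor sixth up from Fb2 gives Dbb3.
G#2 up a minor sixth is E3.
Cb4 up a minor sixth is Abb4.

Fb5 Bbb5 G5 Db5 B3 Dbb3 E3 Abb4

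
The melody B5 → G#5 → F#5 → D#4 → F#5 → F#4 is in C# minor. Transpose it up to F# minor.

E6 C#6 B5 G#4 B5 B4

From C# up to F# is a perfect fourth; apply that to each pitch.
B5 gives E6
G#5 gives C#6
F#5 gives B5
D#4 gives G#4
F#5 gives B5
F#4 gives B4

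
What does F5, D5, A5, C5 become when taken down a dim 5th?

B4 G#4 D#5 F#4

F5 down a diminished fifth is B4.
D5 down a diminished fifth is G#4.
A5 down a diminished fifth is D#5.
A diminished fifth down from C5 gives F#4.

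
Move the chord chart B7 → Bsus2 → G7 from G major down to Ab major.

C7 Csus2 Ab7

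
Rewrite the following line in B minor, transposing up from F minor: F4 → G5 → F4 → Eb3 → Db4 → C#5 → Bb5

B4 C#6 B4 A3 G4 F##5 E6

From F up to B is an augmented fourth; apply that to each pitch.
F4 -> B4
G5 -> C#6
F4 -> B4
Eb3 -> A3
Db4 -> G4
C#5 -> F##5
Bb5 -> E6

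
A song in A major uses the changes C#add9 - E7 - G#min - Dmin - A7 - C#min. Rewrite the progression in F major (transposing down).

Aadd9 C7 Emin Bbmin F7 Amin

A major down to F major is a major third; each chord root moves by that interval while the quality stays the same.
C#add9: root C# down a major third → A, giving Aadd9.
E7: root E down a major third → C, giving C7.
G#min: root G# down a major third → E, giving Emin.
Dmin: root D down a major third → Bb, giving Bbmin.
A7: root A down a major third → F, giving F7.
C#min: root C# down a major third → A, giving Amin.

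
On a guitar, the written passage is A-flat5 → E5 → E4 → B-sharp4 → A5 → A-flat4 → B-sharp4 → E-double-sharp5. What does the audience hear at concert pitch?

Written C4 on the guitar sounds as C3, a perfect octave lower; apply that shift to every note.
Ab5 -> Ab4
E5 -> E4
E4 -> E3
B#4 -> B#3
A5 -> A4
Ab4 -> Ab3
B#4 -> B#3
E##5 -> E##4

Ab4 E4 E3 B#3 A4 Ab3 B#3 E##4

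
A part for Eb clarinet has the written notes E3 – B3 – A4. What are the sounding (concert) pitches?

G3 D4 C5

Written C4 on the Eb clarinet sounds as Eb4, a minor third higher; apply that shift to every note.
E3 becomes G3
B3 becomes D4
A4 becomes C5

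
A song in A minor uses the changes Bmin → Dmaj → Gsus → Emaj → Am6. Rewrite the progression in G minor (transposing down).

Amin Cmaj Fsus Dmaj Gm6

A minor down to G minor is a major second; each chord root moves by that interval while the quality stays the same.
Bmin: root B down a major second → A, giving Amin.
Dmaj: root D down a major second → C, giving Cmaj.
Gsus: root G down a major second → F, giving Fsus.
Emaj: root E down a major second → D, giving Dmaj.
Am6: root A down a major second → G, giving Gm6.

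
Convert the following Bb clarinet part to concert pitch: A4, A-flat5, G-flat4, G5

Written C4 on the Bb clarinet sounds as Bb3, a major second lower; apply that shift to every note.
A4 gives G4
Ab5 gives Gb5
Gb4 gives Fb4
G5 gives F5

G4 Gb5 Fb4 F5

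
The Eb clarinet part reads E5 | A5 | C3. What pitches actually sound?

G5 C6 Eb3

Written C4 on the Eb clarinet sounds as Eb4, a minor third higher; apply that shift to every note.
E5 becomes G5
A5 becomes C6
C3 becomes Eb3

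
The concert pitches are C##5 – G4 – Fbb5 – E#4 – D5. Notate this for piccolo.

Written C4 sounds as C5 on the piccolo, so concert pitches are written a perfect octave down.
C##5 becomes C##4
G4 becomes G3
Fbb5 becomes Fbb4
E#4 becomes E#3
D5 becomes D4

C##4 G3 Fbb4 E#3 D4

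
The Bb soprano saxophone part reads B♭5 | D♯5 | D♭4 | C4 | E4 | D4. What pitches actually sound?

Ab5 C#5 Cb4 Bb3 D4 C4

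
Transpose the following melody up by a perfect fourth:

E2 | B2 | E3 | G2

E2 becomes A2
B2 becomes E3
E3 becomes A3
G2 becomes C3

A2 E3 A3 C3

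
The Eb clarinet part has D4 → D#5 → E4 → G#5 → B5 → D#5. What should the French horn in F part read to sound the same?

First find concert pitch: the Eb clarinet sounds a minor third above written, so D4 D#5 E4 G#5 B5 D#5 sounds F4 F#5 G4 B5 D6 F#5.
Then write for French horn in F: it sounds a perfect fifth below written, so the part must be a perfect fifth above concert.
F4 → C5
F#5 → C#6
G4 → D5
B5 → F#6
D6 → A6
F#5 → C#6

C5 C#6 D5 F#6 A6 C#6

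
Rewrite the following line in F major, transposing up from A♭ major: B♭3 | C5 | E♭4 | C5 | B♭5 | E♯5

G4 A5 C5 A5 G6 C##6

From A♭ up to F is a major sixth; apply that to each pitch.
Bb3 gives G4
C5 gives A5
Eb4 gives C5
C5 gives A5
Bb5 gives G6
E#5 gives C##6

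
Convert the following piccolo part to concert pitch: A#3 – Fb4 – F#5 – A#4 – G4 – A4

A#4 Fb5 F#6 A#5 G5 A5

The piccolo sounds a perfect octave above written, so transpose each written note up a perfect octave.
A#3 gives A#4
Fb4 gives Fb5
F#5 gives F#6
A#4 gives A#5
G4 gives G5
A4 gives A5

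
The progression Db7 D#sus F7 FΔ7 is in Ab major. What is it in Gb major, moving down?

Cb7 C#sus Eb7 EbΔ7

Ab major down to Gb major is a major second; each chord root moves by that interval while the quality stays the same.
Db7: root Db down a major second → Cb, giving Cb7.
D#sus: root D# down a major second → C#, giving C#sus.
F7: root F down a major second → Eb, giving Eb7.
FΔ7: root F down a major second → Eb, giving EbΔ7.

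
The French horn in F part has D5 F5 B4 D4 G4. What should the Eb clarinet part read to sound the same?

First find concert pitch: the French horn in F sounds a perfect fifth below written, so D5 F5 B4 D4 G4 sounds G4 Bb4 E4 G3 C4.
Then write for Eb clarinet: it sounds a minor third above written, so the part must be a minor third below concert.
G4 → E4
Bb4 → G4
E4 → C#4
G3 → E3
C4 → A3

E4 G4 C#4 E3 A3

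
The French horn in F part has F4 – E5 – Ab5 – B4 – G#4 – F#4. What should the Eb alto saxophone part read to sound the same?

G4 F#5 Bb5 C#5 A#4 G#4

First find concert pitch: the French horn in F sounds a perfect fifth below written, so F4 E5 Ab5 B4 G#4 F#4 sounds Bb3 A4 Db5 E4 C#4 B3.
Then write for Eb alto saxophone: it sounds a major sixth below written, so the part must be a major sixth above concert.
Bb3 → G4
A4 → F#5
Db5 → Bb5
E4 → C#5
C#4 → A#4
B3 → G#4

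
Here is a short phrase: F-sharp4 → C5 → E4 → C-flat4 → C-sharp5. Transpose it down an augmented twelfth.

An augmented twelfth down from F#4 gives Bb2.
C5 down an augmented twelfth is Fb3.
E4: a twelfth down reaches A, and 20 semitones makes it Ab2.
Cb4: a twelfth down reaches F, and 20 semitones makes it Fbb2.
C#5 down an augmented twelfth is F3.

Bb2 Fb3 Ab2 Fbb2 F3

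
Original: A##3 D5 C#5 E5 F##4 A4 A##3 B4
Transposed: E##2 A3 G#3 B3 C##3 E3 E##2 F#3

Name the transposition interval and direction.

down a perfect eleventh

Take the first pair: A##3 → E##2. A to E spans 11 letter names, so the interval is some kind of eleventh.
E##2 to A##3 is 17 semitones, which makes it a perfect eleventh; the second version is lower, so the direction is down.
Checking another pair — B4 → F#3 — gives the same interval.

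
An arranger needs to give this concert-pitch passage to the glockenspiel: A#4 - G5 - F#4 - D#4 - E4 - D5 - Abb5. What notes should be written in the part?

A#2 G3 F#2 D#2 E2 D3 Abb3

Written C4 sounds as C6 on the glockenspiel, so concert pitches are written a perfect fifteenth down.
A#4 -> A#2
G5 -> G3
F#4 -> F#2
D#4 -> D#2
E4 -> E2
D5 -> D3
Abb5 -> Abb3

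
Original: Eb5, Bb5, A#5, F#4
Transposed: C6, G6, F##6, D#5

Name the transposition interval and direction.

up a major sixth

From Eb5 to C6 is 6 letter names — a sixth of some quality.
Eb5 to C6 is 9 semitones, which makes it a major sixth; the second version is higher, so the direction is up.
Checking another pair — F#4 → D#5 — gives the same interval.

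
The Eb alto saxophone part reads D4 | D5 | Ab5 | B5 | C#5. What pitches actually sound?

F3 F4 Cb5 D5 E4

The Eb alto saxophone sounds a major sixth below written, so transpose each written note down a major sixth.
D4 becomes F3
D5 becomes F4
Ab5 becomes Cb5
B5 becomes D5
C#5 becomes E4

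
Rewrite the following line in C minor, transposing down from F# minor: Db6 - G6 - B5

Abb5 Db6 F5

From F# down to C is an augmented fourth; apply that to each pitch.
Db6 → Abb5
G6 → Db6
B5 → F5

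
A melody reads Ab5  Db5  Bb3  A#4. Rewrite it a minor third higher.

Ab5 → Cb6
Db5 → Fb5
Bb3 → Db4
A#4 → C#5

Cb6 Fb5 Db4 C#5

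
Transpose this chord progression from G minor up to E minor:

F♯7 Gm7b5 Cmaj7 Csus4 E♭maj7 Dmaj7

G minor up to E minor is a major sixth; each chord root moves by that interval while the quality stays the same.
F♯7: root F♯ up a major sixth → D#, giving D#7.
Gm7b5: root G up a major sixth → E, giving Em7b5.
Cmaj7: root C up a major sixth → A, giving Amaj7.
Csus4: root C up a major sixth → A, giving Asus4.
E♭maj7: root E♭ up a major sixth → C, giving Cmaj7.
Dmaj7: root D up a major sixth → B, giving Bmaj7.

D#7 Em7b5 Amaj7 Asus4 Cmaj7 Bmaj7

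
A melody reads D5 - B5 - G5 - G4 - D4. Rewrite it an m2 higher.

Eb5 C6 Ab5 Ab4 Eb4

A minor second up from D5 gives Eb5.
B5 up a minor second is C6.
G5: a second up reaches A, and 1 semitone makes it Ab5.
G4: a second up reaches A, and 1 semitone makes it Ab4.
D4 up a minor second is Eb4.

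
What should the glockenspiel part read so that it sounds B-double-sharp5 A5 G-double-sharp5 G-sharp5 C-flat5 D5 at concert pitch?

The glockenspiel sounds a perfect fifteenth above written, so the written part must be a perfect fifteenth below concert — transpose each note down.
B##5 becomes B##3
A5 becomes A3
G##5 becomes G##3
G#5 becomes G#3
Cb5 becomes Cb3
D5 becomes D3

B##3 A3 G##3 G#3 Cb3 D3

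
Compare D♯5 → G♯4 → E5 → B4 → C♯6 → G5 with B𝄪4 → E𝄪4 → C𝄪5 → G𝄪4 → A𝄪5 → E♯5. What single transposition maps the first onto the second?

down a diminished third

Take the first pair: D#5 → B##4. D to B spans 3 letter names, so the interval is some kind of third.
B##4 to D#5 is 2 semitones, which makes it a diminished third; the second version is lower, so the direction is down.
Checking another pair — G5 → E#5 — gives the same interval.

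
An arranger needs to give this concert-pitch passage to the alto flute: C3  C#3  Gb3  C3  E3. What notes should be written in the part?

Written C4 sounds as G3 on the alto flute, so concert pitches are written a perfect fourth up.
C3 → F3
C#3 → F#3
Gb3 → Cb4
C3 → F3
E3 → A3

F3 F#3 Cb4 F3 A3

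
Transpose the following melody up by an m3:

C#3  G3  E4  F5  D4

C#3 becomes E3
G3 becomes Bb3
E4 becomes G4
F5 becomes Ab5
D4 becomes F4

E3 Bb3 G4 Ab5 F4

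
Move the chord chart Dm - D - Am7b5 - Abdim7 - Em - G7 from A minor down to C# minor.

A minor down to C# minor is a minor sixth; each chord root moves by that interval while the quality stays the same.
Dm: root D down a minor sixth → F#, giving F#m.
D: root D down a minor sixth → F#, giving F#.
Am7b5: root A down a minor sixth → C#, giving C#m7b5.
Abdim7: root Ab down a minor sixth → C, giving Cdim7.
Em: root E down a minor sixth → G#, giving G#m.
G7: root G down a minor sixth → B, giving B7.

F#m F# C#m7b5 Cdim7 G#m B7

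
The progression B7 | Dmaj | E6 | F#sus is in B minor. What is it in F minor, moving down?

B minor down to F minor is an augmented fourth; each chord root moves by that interval while the quality stays the same.
B7: root B down an augmented fourth → F, giving F7.
Dmaj: root D down an augmented fourth → Ab, giving Abmaj.
E6: root E down an augmented fourth → Bb, giving Bb6.
F#sus: root F# down an augmented fourth → C, giving Csus.

F7 Abmaj Bb6 Csus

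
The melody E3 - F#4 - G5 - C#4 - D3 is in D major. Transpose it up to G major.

A3 B4 C6 F#4 G3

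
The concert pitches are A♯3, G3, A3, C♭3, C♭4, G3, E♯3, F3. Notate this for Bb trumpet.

B#3 A3 B3 Db3 Db4 A3 F##3 G3

The Bb trumpet sounds a major second below written, so the written part must be a major second above concert — transpose each note up.
A#3 gives B#3
G3 gives A3
A3 gives B3
Cb3 gives Db3
Cb4 gives Db4
G3 gives A3
E#3 gives F##3
F3 gives G3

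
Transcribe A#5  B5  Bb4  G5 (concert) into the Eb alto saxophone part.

F##6 G#6 G5 E6

The Eb alto saxophone sounds a major sixth below written, so the written part must be a major sixth above concert — transpose each note up.
A#5 → F##6
B5 → G#6
Bb4 → G5
G5 → E6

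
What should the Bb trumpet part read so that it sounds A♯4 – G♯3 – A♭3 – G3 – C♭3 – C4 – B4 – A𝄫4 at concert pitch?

The Bb trumpet sounds a major second below written, so the written part must be a major second above concert — transpose each note up.
A#4 -> B#4
G#3 -> A#3
Ab3 -> Bb3
G3 -> A3
Cb3 -> Db3
C4 -> D4
B4 -> C#5
Abb4 -> Bbb4

B#4 A#3 Bb3 A3 Db3 D4 C#5 Bbb4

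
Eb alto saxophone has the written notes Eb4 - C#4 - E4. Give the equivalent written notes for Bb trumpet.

First find concert pitch: the Eb alto saxophone sounds a major sixth below written, so Eb4 C#4 E4 sounds Gb3 E3 G3.
Then write for Bb trumpet: it sounds a major second below written, so the part must be a major second above concert.
Gb3 → Ab3
E3 → F#3
G3 → A3

Ab3 F#3 A3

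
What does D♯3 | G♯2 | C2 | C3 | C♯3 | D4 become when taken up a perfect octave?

D#4 G#3 C3 C4 C#4 D5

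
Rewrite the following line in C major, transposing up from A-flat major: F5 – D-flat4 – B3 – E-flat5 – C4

A-flat major to C major up is a major third, so every note moves up by that interval.
F5 gives A5
Db4 gives F4
B3 gives D#4
Eb5 gives G5
C4 gives E4

A5 F4 D#4 G5 E4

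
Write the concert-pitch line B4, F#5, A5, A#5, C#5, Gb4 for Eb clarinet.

G#4 D#5 F#5 F##5 A#4 Eb4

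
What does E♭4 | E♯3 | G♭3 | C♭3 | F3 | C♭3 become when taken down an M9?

Db3 D#2 Fb2 Bbb1 Eb2 Bbb1

A major ninth down from Eb4 gives Db3.
A major ninth down from E#3 gives D#2.
Gb3: a ninth down reaches F, and 14 semitones makes it Fb2.
A major ninth down from Cb3 gives Bbb1.
A major ninth down from F3 gives Eb2.
A major ninth down from Cb3 gives Bbb1.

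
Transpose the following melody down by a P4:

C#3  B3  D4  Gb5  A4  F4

G#2 F#3 A3 Db5 E4 C4

A perfect fourth down from C#3 gives G#2.
B3 down a perfect fourth is F#3.
D4 down a perfect fourth is A3.
Gb5 down a perfect fourth is Db5.
A perfect fourth down from A4 gives E4.
F4: a fourth down reaches C, and 5 semitones makes it C4.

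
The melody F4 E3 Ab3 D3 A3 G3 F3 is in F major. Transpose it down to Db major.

Db4 C3 Fb3 Bb2 F3 Eb3 Db3

F major to Db major down is a major third, so every note moves down by that interval.
F4 → Db4
E3 → C3
Ab3 → Fb3
D3 → Bb2
A3 → F3
G3 → Eb3
F3 → Db3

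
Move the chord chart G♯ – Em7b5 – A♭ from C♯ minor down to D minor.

C♯ minor down to D minor is a major seventh; each chord root moves by that interval while the quality stays the same.
G♯: root G♯ down a major seventh → A, giving A.
Em7b5: root E down a major seventh → F, giving Fm7b5.
A♭: root A♭ down a major seventh → Bbb, giving Bbb.

A Fm7b5 Bbb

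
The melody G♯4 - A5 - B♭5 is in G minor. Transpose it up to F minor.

F#5 G6 Ab6

G minor to F minor up is a minor seventh, so every note moves up by that interval.
G#4 gives F#5
A5 gives G6
Bb5 gives Ab6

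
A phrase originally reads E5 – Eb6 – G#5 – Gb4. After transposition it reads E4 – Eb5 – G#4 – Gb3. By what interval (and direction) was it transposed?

Take the first pair: E5 → E4. E to E spans 8 letter names, so the interval is some kind of octave.
E4 to E5 is 12 semitones, which makes it a perfect octave; the second version is lower, so the direction is down.
Checking another pair — Gb4 → Gb3 — gives the same interval.

down a perfect octave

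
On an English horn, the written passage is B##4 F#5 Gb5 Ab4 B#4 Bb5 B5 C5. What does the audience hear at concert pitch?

The English horn sounds a perfect fifth below written, so transpose each written note down a perfect fifth.
B##4 → E##4
F#5 → B4
Gb5 → Cb5
Ab4 → Db4
B#4 → E#4
Bb5 → Eb5
B5 → E5
C5 → F4

E##4 B4 Cb5 Db4 E#4 Eb5 E5 F4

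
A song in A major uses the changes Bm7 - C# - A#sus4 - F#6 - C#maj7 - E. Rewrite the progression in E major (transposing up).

A major up to E major is a perfect fifth; each chord root moves by that interval while the quality stays the same.
Bm7: root B up a perfect fifth → F#, giving F#m7.
C#: root C# up a perfect fifth → G#, giving G#.
A#sus4: root A# up a perfect fifth → E#, giving E#sus4.
F#6: root F# up a perfect fifth → C#, giving C#6.
C#maj7: root C# up a perfect fifth → G#, giving G#maj7.
E: root E up a perfect fifth → B, giving B.

F#m7 G# E#sus4 C#6 G#maj7 B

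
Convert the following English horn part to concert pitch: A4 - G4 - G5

D4 C4 C5

Written C4 on the English horn sounds as F3, a perfect fifth lower; apply that shift to every note.
A4 to D4
G4 to C4
G5 to C5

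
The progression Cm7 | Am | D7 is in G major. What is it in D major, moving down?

Gm7 Em A7

G major down to D major is a perfect fourth; each chord root moves by that interval while the quality stays the same.
Cm7: root C down a perfect fourth → G, giving Gm7.
Am: root A down a perfect fourth → E, giving Em.
D7: root D down a perfect fourth → A, giving A7.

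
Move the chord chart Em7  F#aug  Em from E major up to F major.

E major up to F major is a minor second; each chord root moves by that interval while the quality stays the same.
Em7: root E up a minor second → F, giving Fm7.
F#aug: root F# up a minor second → G, giving Gaug.
Em: root E up a minor second → F, giving Fm.

Fm7 Gaug Fm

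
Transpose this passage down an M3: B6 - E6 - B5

G6 C6 G5

B6 down a major third is G6.
E6: a third down reaches C, and 4 semitones makes it C6.
B5: a third down reaches G, and 4 semitones makes it G5.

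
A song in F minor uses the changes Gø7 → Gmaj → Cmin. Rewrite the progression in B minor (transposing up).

C#ø7 C#maj F#min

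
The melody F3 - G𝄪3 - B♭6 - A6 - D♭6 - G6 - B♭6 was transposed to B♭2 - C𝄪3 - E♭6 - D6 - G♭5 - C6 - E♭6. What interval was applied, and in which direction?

down a perfect fifth

From F3 to Bb2 is 5 letter names — a fifth of some quality.
Bb2 to F3 is 7 semitones, which makes it a perfect fifth; the second version is lower, so the direction is down.
Checking another pair — Bb6 → Eb6 — gives the same interval.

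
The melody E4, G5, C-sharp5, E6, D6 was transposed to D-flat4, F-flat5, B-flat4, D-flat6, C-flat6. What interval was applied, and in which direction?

down an augmented second

From E4 to Db4 is 2 letter names — a second of some quality.
Db4 to E4 is 3 semitones, which makes it an augmented second; the second version is lower, so the direction is down.
Checking another pair — D6 → Cb6 — gives the same interval.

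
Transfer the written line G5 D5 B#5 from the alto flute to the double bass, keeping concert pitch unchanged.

First find concert pitch: the alto flute sounds a perfect fourth below written, so G5 D5 B#5 sounds D5 A4 F##5.
Then write for double bass: it sounds a perfect octave below written, so the part must be a perfect octave above concert.
D5 → D6
A4 → A5
F##5 → F##6

D6 A5 F##6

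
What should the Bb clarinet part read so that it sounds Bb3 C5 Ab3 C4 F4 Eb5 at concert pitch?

Written C4 sounds as Bb3 on the Bb clarinet, so concert pitches are written a major second up.
Bb3 becomes C4
C5 becomes D5
Ab3 becomes Bb3
C4 becomes D4
F4 becomes G4
Eb5 becomes F5

C4 D5 Bb3 D4 G4 F5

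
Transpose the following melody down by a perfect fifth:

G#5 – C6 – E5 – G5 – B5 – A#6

G#5 to C#5
C6 to F5
E5 to A4
G5 to C5
B5 to E5
A#6 to D#6

C#5 F5 A4 C5 E5 D#6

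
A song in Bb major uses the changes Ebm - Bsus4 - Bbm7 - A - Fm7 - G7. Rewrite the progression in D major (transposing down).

Bb major down to D major is a minor sixth; each chord root moves by that interval while the quality stays the same.
Ebm: root Eb down a minor sixth → G, giving Gm.
Bsus4: root B down a minor sixth → D#, giving D#sus4.
Bbm7: root Bb down a minor sixth → D, giving Dm7.
A: root A down a minor sixth → C#, giving C#.
Fm7: root F down a minor sixth → A, giving Am7.
G7: root G down a minor sixth → B, giving B7.

Gm D#sus4 Dm7 C# Am7 B7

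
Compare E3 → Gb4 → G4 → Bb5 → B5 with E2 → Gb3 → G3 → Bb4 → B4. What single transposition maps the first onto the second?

From E3 to E2 is 8 letter names — an octave of some quality.
E2 to E3 is 12 semitones, which makes it a perfect octave; the second version is lower, so the direction is down.
Checking another pair — B5 → B4 — gives the same interval.

down a perfect octave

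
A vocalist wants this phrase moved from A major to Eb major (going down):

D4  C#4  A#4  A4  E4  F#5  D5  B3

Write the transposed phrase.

A major to Eb major down is an augmented fourth, so every note moves down by that interval.
D4 -> Ab3
C#4 -> G3
A#4 -> E4
A4 -> Eb4
E4 -> Bb3
F#5 -> C5
D5 -> Ab4
B3 -> F3

Ab3 G3 E4 Eb4 Bb3 C5 Ab4 F3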